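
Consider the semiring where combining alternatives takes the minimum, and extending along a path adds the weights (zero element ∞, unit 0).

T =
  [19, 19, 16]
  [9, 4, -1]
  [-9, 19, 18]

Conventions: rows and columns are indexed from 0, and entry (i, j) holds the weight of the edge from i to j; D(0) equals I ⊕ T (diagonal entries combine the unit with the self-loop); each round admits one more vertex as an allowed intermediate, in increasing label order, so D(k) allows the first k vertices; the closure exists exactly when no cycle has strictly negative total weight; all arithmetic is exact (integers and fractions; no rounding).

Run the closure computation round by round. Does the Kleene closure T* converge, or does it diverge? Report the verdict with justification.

D(0):
  [0, 19, 16]
  [9, 0, -1]
  [-9, 19, 0]
D(1):
  [0, 19, 16]
  [9, 0, -1]
  [-9, 10, 0]
D(2):
  [0, 19, 16]
  [9, 0, -1]
  [-9, 10, 0]
D(3):
  [0, 19, 16]
  [-10, 0, -1]
  [-9, 10, 0]
Key observation: every diagonal entry stays at the unit through all rounds, so no improving cycle exists.
Answer: CONVERGES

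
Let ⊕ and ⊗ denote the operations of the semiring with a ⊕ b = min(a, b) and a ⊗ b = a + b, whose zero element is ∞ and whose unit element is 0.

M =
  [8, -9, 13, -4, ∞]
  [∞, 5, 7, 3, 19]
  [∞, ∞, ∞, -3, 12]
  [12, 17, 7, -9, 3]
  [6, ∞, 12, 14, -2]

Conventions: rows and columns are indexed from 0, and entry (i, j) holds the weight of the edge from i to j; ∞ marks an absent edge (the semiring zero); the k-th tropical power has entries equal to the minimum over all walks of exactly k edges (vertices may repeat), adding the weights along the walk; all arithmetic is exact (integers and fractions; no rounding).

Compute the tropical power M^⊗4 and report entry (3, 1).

M^⊗2:
  [8, -4, -2, -13, -1]
  [15, 10, 10, -6, 6]
  [9, 14, 4, -12, 0]
  [3, 3, -2, -18, -6]
  [4, -3, 10, 2, -4]
M^⊗3:
  [-1, -1, -6, -22, -10]
  [6, 6, 1, -15, -3]
  [0, 0, -5, -21, -9]
  [-6, -6, -11, -27, -15]
  [2, -5, 4, -7, -6]
M^⊗4:
  [-10, -10, -15, -31, -19]
  [-3, -3, -8, -24, -12]
  [-9, -9, -14, -30, -18]
  [-15, -15, -20, -36, -24]
  [0, -7, 0, -16, -8]
Key observation: the optimum is the walk 3->3->3->0->1, with weight (-9) + (-9) + 12 + (-9) = -15.
Optimal value attained by: walk 3->3->3->0->1.
Answer: (M^⊗4)[3][1] = -15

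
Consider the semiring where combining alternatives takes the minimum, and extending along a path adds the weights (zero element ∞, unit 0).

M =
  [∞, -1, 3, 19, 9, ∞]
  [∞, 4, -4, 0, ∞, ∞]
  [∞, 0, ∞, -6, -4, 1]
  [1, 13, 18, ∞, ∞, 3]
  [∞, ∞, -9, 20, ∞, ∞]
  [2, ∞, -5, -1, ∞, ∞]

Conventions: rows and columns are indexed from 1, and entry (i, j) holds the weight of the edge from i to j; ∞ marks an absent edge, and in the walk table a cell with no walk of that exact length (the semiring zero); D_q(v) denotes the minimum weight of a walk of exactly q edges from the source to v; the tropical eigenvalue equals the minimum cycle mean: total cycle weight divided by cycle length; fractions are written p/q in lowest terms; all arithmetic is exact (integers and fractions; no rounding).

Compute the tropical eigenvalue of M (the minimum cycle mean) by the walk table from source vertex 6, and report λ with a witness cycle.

q=0: [∞, ∞, ∞, ∞, ∞, 0]
q=1: [2, ∞, -5, -1, ∞, ∞]
q=2: [0, -5, 5, -11, -9, -4]
q=3: [-10, -1, -18, -5, 1, -8]
q=4: [-6, -18, -13, -24, -22, -17]
q=5: [-23, -14, -31, -19, -17, -21]
q=6: [-19, -31, -26, -37, -35, -30]
Optimal cycle mean attained by: cycle 3->5->3, total (-4) + (-9), length 2.
Answer: λ = -13/2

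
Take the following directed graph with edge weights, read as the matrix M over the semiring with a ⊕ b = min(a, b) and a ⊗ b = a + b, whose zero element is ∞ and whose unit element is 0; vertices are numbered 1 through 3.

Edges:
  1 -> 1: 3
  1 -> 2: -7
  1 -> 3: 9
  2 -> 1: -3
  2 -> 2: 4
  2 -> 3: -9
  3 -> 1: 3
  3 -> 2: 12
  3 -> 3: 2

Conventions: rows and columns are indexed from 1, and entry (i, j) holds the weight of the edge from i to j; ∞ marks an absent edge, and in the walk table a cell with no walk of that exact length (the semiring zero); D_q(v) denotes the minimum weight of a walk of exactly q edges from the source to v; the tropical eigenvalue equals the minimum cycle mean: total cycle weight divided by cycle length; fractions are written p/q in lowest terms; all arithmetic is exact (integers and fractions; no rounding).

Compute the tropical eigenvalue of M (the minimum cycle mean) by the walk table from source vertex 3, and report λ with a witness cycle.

q=0: [∞, ∞, 0]
q=1: [3, 12, 2]
q=2: [5, -4, 3]
q=3: [-7, -2, -13]
Optimal cycle mean attained by: cycle 1->2->1, total (-7) + (-3), length 2.
Answer: λ = -5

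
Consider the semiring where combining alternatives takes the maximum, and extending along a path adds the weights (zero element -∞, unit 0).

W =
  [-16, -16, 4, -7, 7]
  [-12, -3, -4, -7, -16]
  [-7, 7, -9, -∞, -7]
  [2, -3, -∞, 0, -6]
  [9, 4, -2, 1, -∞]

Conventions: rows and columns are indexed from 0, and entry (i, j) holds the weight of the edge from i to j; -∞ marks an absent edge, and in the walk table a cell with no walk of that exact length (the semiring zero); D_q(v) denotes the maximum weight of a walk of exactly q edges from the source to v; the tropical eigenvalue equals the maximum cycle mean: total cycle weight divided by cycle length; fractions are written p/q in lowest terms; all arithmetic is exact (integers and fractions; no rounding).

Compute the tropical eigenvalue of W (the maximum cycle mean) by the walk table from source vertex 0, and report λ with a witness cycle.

q=0: [0, -∞, -∞, -∞, -∞]
q=1: [-16, -16, 4, -7, 7]
q=2: [16, 11, 5, 8, -3]
q=3: [10, 12, 20, 9, 23]
q=4: [32, 27, 21, 24, 17]
q=5: [26, 28, 36, 25, 39]
Optimal cycle mean attained by: cycle 0->4->0, total 7 + 9, length 2.
Answer: λ = 8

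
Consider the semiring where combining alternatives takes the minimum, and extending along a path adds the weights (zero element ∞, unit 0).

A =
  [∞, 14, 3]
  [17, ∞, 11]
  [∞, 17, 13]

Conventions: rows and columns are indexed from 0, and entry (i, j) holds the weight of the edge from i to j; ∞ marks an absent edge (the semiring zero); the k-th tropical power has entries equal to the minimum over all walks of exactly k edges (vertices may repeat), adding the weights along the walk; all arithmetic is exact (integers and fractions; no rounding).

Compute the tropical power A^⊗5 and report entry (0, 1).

A^⊗2:
  [31, 20, 16]
  [∞, 28, 20]
  [34, 30, 26]
A^⊗3:
  [37, 33, 29]
  [45, 37, 33]
  [47, 43, 37]
A^⊗4:
  [50, 46, 40]
  [54, 50, 46]
  [60, 54, 50]
A^⊗5:
  [63, 57, 53]
  [67, 63, 57]
  [71, 67, 63]
Key observation: the optimum is the walk 0->2->1->0->2->1, with weight 3 + 17 + 17 + 3 + 17 = 57.
Optimal value attained by: walk 0->2->1->0->2->1.
Answer: (A^⊗5)[0][1] = 57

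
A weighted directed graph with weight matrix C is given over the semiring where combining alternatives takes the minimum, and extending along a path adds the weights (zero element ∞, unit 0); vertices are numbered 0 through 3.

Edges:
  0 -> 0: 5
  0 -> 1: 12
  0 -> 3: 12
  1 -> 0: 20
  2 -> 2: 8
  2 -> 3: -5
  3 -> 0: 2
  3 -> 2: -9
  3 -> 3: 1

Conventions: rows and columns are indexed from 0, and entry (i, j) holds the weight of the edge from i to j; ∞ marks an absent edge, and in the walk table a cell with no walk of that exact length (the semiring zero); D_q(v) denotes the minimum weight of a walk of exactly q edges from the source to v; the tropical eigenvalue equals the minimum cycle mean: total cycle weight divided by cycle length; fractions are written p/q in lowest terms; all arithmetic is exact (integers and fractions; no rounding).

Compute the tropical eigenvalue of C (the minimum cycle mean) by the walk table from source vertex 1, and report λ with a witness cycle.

q=0: [∞, 0, ∞, ∞]
q=1: [20, ∞, ∞, ∞]
q=2: [25, 32, ∞, 32]
q=3: [30, 37, 23, 33]
q=4: [35, 42, 24, 18]
Optimal cycle mean attained by: cycle 2->3->2, total (-5) + (-9), length 2.
Answer: λ = -7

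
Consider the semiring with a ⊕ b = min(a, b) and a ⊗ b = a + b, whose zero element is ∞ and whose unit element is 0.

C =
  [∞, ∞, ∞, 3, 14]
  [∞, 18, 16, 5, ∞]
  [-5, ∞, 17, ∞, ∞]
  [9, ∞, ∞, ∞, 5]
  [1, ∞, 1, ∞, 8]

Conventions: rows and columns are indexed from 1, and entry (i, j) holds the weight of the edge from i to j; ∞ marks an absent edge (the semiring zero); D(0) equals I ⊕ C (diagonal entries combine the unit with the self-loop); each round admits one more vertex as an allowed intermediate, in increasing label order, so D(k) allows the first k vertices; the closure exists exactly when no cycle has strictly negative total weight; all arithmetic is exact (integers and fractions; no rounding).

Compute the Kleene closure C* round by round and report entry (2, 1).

D(0):
  [0, ∞, ∞, 3, 14]
  [∞, 0, 16, 5, ∞]
  [-5, ∞, 0, ∞, ∞]
  [9, ∞, ∞, 0, 5]
  [1, ∞, 1, ∞, 0]
D(1):
  [0, ∞, ∞, 3, 14]
  [∞, 0, 16, 5, ∞]
  [-5, ∞, 0, -2, 9]
  [9, ∞, ∞, 0, 5]
  [1, ∞, 1, 4, 0]
D(2):
  [0, ∞, ∞, 3, 14]
  [∞, 0, 16, 5, ∞]
  [-5, ∞, 0, -2, 9]
  [9, ∞, ∞, 0, 5]
  [1, ∞, 1, 4, 0]
D(3):
  [0, ∞, ∞, 3, 14]
  [11, 0, 16, 5, 25]
  [-5, ∞, 0, -2, 9]
  [9, ∞, ∞, 0, 5]
  [-4, ∞, 1, -1, 0]
D(4):
  [0, ∞, ∞, 3, 8]
  [11, 0, 16, 5, 10]
  [-5, ∞, 0, -2, 3]
  [9, ∞, ∞, 0, 5]
  [-4, ∞, 1, -1, 0]
D(5):
  [0, ∞, 9, 3, 8]
  [6, 0, 11, 5, 10]
  [-5, ∞, 0, -2, 3]
  [1, ∞, 6, 0, 5]
  [-4, ∞, 1, -1, 0]
Answer: C*[2][1] = 6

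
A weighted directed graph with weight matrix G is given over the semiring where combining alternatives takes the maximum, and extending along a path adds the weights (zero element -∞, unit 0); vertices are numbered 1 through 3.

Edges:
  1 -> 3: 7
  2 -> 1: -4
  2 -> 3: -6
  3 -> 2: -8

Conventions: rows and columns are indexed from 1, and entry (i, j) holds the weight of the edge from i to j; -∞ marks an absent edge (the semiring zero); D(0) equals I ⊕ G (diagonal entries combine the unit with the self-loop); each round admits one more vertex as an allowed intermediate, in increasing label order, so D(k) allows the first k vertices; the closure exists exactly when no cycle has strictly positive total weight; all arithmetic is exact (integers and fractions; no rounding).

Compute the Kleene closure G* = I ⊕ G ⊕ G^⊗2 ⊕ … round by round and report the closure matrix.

D(0):
  [0, -∞, 7]
  [-4, 0, -6]
  [-∞, -8, 0]
D(1):
  [0, -∞, 7]
  [-4, 0, 3]
  [-∞, -8, 0]
D(2):
  [0, -∞, 7]
  [-4, 0, 3]
  [-12, -8, 0]
D(3):
  [0, -1, 7]
  [-4, 0, 3]
  [-12, -8, 0]
Answer: G* = [[0, -1, 7], [-4, 0, 3], [-12, -8, 0]]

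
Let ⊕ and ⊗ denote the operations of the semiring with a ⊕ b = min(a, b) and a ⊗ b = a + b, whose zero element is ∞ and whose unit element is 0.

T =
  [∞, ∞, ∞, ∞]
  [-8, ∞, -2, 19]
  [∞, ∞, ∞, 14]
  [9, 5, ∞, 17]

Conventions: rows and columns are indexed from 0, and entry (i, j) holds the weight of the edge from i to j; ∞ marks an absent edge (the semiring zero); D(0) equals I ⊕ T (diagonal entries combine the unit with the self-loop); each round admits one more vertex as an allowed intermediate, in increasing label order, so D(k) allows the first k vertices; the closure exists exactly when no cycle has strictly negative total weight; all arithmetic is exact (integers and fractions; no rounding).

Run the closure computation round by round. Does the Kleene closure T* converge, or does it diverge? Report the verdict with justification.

D(0):
  [0, ∞, ∞, ∞]
  [-8, 0, -2, 19]
  [∞, ∞, 0, 14]
  [9, 5, ∞, 0]
D(1):
  [0, ∞, ∞, ∞]
  [-8, 0, -2, 19]
  [∞, ∞, 0, 14]
  [9, 5, ∞, 0]
D(2):
  [0, ∞, ∞, ∞]
  [-8, 0, -2, 19]
  [∞, ∞, 0, 14]
  [-3, 5, 3, 0]
D(3):
  [0, ∞, ∞, ∞]
  [-8, 0, -2, 12]
  [∞, ∞, 0, 14]
  [-3, 5, 3, 0]
D(4):
  [0, ∞, ∞, ∞]
  [-8, 0, -2, 12]
  [11, 19, 0, 14]
  [-3, 5, 3, 0]
Key observation: every diagonal entry stays at the unit through all rounds, so no improving cycle exists.
Answer: CONVERGES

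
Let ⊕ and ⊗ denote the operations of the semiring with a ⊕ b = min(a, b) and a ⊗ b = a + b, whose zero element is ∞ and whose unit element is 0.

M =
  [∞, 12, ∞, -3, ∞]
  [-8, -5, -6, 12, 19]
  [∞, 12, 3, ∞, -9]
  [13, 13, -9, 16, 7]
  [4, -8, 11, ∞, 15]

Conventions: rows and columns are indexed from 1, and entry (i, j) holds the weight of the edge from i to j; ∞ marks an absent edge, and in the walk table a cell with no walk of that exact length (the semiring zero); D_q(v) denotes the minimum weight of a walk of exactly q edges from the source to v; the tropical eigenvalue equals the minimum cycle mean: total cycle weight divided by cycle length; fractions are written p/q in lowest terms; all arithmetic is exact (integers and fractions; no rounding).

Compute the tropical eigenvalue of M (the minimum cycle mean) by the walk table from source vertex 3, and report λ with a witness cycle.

q=0: [∞, ∞, 0, ∞, ∞]
q=1: [∞, 12, 3, ∞, -9]
q=2: [-5, -17, 2, 24, -6]
q=3: [-25, -22, -23, -8, -7]
q=4: [-30, -27, -28, -28, -32]
q=5: [-35, -40, -37, -33, -37]
Optimal cycle mean attained by: cycle 2->3->5->2, total (-6) + (-9) + (-8), length 3.
Answer: λ = -23/3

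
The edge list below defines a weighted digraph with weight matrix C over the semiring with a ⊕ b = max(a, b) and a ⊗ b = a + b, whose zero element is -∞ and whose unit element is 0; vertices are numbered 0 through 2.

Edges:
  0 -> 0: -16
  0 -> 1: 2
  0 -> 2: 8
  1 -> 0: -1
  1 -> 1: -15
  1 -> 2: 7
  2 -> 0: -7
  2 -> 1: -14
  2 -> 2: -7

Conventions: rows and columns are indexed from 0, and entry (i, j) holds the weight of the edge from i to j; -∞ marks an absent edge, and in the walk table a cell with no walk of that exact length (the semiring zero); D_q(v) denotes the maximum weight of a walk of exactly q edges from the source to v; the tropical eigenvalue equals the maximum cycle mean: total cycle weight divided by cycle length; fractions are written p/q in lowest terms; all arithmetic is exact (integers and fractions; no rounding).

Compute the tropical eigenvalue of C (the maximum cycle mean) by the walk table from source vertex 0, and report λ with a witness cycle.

q=0: [0, -∞, -∞]
q=1: [-16, 2, 8]
q=2: [1, -6, 9]
q=3: [2, 3, 9]
Optimal cycle mean attained by: cycle 0->1->2->0, total 2 + 7 + (-7), length 3.
Answer: λ = 2/3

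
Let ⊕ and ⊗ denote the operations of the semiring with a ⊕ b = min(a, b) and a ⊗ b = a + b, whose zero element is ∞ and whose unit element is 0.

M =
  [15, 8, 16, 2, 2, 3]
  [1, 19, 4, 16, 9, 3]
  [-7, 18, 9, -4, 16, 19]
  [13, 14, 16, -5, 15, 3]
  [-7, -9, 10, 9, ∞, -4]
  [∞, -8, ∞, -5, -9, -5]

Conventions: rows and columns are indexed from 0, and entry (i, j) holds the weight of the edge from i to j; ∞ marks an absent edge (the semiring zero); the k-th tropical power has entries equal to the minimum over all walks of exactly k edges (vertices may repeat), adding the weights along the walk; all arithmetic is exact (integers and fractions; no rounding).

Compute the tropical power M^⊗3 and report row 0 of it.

M^⊗2:
  [-5, -7, 12, -3, -6, -2]
  [-3, -5, 13, -2, -6, -2]
  [2, 1, 9, -9, -5, -4]
  [8, -5, 11, -10, -6, -2]
  [-8, -12, -5, -9, -13, -9]
  [-16, -18, -4, -10, -14, -13]
M^⊗3:
  [-13, -15, -3, -8, -11, -10]
  [-13, -15, -1, -7, -11, -10]
  [-12, -14, 5, -14, -13, -9]
  [-13, -15, -1, -15, -11, -10]
  [-20, -22, -8, -14, -18, -17]
  [-21, -23, -14, -18, -22, -18]
Answer: row 0 of M^⊗3 = [-13, -15, -3, -8, -11, -10]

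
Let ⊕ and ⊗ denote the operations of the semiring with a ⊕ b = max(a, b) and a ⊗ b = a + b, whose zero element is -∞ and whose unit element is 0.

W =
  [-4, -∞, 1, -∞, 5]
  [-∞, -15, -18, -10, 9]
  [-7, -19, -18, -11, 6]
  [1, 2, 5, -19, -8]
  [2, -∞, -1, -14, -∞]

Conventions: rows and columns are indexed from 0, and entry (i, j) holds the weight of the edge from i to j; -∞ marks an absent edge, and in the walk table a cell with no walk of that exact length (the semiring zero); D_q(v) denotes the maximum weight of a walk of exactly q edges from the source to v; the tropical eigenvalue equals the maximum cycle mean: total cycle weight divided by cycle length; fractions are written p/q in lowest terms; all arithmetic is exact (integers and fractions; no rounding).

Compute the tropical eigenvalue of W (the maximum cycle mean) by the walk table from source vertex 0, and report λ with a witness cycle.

q=0: [0, -∞, -∞, -∞, -∞]
q=1: [-4, -∞, 1, -∞, 5]
q=2: [7, -18, 4, -9, 7]
q=3: [9, -7, 8, -7, 12]
q=4: [14, -5, 11, -2, 14]
q=5: [16, 0, 15, 0, 19]
Optimal cycle mean attained by: cycle 0->4->0, total 5 + 2, length 2.
Answer: λ = 7/2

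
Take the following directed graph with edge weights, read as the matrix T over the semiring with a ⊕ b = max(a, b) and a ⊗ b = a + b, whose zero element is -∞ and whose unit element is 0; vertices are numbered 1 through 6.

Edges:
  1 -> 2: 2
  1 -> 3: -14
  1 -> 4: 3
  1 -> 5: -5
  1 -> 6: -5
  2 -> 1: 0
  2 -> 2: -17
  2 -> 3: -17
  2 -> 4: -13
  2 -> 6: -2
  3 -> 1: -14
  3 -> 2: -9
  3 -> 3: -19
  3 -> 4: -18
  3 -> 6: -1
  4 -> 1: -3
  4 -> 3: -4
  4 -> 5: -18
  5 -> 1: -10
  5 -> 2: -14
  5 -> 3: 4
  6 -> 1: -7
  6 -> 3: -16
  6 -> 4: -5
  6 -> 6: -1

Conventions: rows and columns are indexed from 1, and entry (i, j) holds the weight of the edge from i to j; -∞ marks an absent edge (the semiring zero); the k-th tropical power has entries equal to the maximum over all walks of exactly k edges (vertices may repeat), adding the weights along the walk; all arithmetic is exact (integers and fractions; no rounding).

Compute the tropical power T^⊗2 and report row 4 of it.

T^⊗2:
  [2, -15, -1, -10, -15, 0]
  [-9, 2, -14, 3, -5, -3]
  [-8, -12, -17, -6, -19, -2]
  [-18, -1, -14, 0, -8, -5]
  [-10, -5, -15, -7, -15, 3]
  [-8, -5, -9, -4, -12, -2]
Answer: row 4 of T^⊗2 = [-18, -1, -14, 0, -8, -5]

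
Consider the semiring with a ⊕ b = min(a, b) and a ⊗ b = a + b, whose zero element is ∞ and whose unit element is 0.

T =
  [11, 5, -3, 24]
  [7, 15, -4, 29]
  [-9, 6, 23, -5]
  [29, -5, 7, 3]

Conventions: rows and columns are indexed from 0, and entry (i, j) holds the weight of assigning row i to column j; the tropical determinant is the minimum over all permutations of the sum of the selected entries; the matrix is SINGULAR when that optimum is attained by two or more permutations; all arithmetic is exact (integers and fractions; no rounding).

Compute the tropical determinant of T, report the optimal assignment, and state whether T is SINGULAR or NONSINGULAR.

σ = (0, 1, 2, 3): 11 + 15 + 23 + 3 = 52
σ = (0, 1, 3, 2): 11 + 15 + (-5) + 7 = 28
σ = (0, 2, 1, 3): 11 + (-4) + 6 + 3 = 16
σ = (0, 2, 3, 1): 11 + (-4) + (-5) + (-5) = -3
σ = (0, 3, 1, 2): 11 + 29 + 6 + 7 = 53
σ = (0, 3, 2, 1): 11 + 29 + 23 + (-5) = 58
σ = (1, 0, 2, 3): 5 + 7 + 23 + 3 = 38
σ = (1, 0, 3, 2): 5 + 7 + (-5) + 7 = 14
σ = (1, 2, 0, 3): 5 + (-4) + (-9) + 3 = -5
σ = (1, 2, 3, 0): 5 + (-4) + (-5) + 29 = 25
σ = (1, 3, 0, 2): 5 + 29 + (-9) + 7 = 32
σ = (1, 3, 2, 0): 5 + 29 + 23 + 29 = 86
σ = (2, 0, 1, 3): (-3) + 7 + 6 + 3 = 13
σ = (2, 0, 3, 1): (-3) + 7 + (-5) + (-5) = -6
σ = (2, 1, 0, 3): (-3) + 15 + (-9) + 3 = 6
σ = (2, 1, 3, 0): (-3) + 15 + (-5) + 29 = 36
σ = (2, 3, 0, 1): (-3) + 29 + (-9) + (-5) = 12
σ = (2, 3, 1, 0): (-3) + 29 + 6 + 29 = 61
σ = (3, 0, 1, 2): 24 + 7 + 6 + 7 = 44
σ = (3, 0, 2, 1): 24 + 7 + 23 + (-5) = 49
σ = (3, 1, 0, 2): 24 + 15 + (-9) + 7 = 37
σ = (3, 1, 2, 0): 24 + 15 + 23 + 29 = 91
σ = (3, 2, 0, 1): 24 + (-4) + (-9) + (-5) = 6
σ = (3, 2, 1, 0): 24 + (-4) + 6 + 29 = 55
Optimal value attained by: σ = (2, 0, 3, 1).
Answer: det⊕(T) = -6; verdict: NONSINGULAR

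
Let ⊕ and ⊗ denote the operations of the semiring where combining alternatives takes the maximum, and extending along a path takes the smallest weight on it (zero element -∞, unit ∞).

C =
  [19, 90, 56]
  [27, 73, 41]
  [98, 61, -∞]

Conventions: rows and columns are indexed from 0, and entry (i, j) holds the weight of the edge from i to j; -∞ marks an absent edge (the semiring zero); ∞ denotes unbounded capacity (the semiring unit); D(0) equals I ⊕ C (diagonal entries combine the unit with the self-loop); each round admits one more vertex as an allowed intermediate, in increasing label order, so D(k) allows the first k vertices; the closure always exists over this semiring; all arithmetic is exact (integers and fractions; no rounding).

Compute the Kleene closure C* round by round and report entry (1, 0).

D(0):
  [∞, 90, 56]
  [27, ∞, 41]
  [98, 61, ∞]
D(1):
  [∞, 90, 56]
  [27, ∞, 41]
  [98, 90, ∞]
D(2):
  [∞, 90, 56]
  [27, ∞, 41]
  [98, 90, ∞]
D(3):
  [∞, 90, 56]
  [41, ∞, 41]
  [98, 90, ∞]
Answer: C*[1][0] = 41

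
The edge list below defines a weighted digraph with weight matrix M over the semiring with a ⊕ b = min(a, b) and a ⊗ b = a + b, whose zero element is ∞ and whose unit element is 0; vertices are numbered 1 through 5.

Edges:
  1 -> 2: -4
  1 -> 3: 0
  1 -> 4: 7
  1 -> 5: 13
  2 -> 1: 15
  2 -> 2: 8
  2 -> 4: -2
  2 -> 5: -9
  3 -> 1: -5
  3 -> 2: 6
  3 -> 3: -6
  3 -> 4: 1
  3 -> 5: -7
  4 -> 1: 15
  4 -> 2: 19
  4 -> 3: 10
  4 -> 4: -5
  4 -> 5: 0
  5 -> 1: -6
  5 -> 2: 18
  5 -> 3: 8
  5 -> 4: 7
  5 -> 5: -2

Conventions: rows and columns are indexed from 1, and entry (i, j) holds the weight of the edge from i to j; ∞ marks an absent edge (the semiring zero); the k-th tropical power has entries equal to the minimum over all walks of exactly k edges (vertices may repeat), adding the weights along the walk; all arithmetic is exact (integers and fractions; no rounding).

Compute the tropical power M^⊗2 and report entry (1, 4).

M^⊗2:
  [-5, 4, -6, -6, -13]
  [-15, 9, -1, -7, -11]
  [-13, -9, -12, -5, -13]
  [-6, 11, 4, -10, -5]
  [-8, -10, -6, 1, -4]
Key observation: the optimum is the walk 1->2->4, with weight (-4) + (-2) = -6.
Optimal value attained by: walk 1->2->4.
Answer: (M^⊗2)[1][4] = -6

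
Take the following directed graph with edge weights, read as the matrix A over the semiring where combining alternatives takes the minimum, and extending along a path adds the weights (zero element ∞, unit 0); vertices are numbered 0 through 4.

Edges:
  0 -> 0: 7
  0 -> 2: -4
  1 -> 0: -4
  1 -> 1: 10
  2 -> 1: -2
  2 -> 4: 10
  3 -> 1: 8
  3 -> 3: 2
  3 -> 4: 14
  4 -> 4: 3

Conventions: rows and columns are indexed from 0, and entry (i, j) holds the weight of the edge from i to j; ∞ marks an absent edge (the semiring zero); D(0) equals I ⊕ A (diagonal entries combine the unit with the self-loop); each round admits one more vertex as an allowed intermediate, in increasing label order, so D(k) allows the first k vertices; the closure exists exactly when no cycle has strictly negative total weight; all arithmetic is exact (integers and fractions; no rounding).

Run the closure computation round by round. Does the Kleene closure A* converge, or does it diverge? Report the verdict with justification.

D(0):
  [0, ∞, -4, ∞, ∞]
  [-4, 0, ∞, ∞, ∞]
  [∞, -2, 0, ∞, 10]
  [∞, 8, ∞, 0, 14]
  [∞, ∞, ∞, ∞, 0]
D(1):
  [0, ∞, -4, ∞, ∞]
  [-4, 0, -8, ∞, ∞]
  [∞, -2, 0, ∞, 10]
  [∞, 8, ∞, 0, 14]
  [∞, ∞, ∞, ∞, 0]
Detection: at round 2, diagonal entry (2, 2) turns strictly negative.
Key observation: the cycle 2->1->0->2 has total weight (-2) + (-4) + (-4), which is strictly negative.
Answer: DIVERGES — negative cycle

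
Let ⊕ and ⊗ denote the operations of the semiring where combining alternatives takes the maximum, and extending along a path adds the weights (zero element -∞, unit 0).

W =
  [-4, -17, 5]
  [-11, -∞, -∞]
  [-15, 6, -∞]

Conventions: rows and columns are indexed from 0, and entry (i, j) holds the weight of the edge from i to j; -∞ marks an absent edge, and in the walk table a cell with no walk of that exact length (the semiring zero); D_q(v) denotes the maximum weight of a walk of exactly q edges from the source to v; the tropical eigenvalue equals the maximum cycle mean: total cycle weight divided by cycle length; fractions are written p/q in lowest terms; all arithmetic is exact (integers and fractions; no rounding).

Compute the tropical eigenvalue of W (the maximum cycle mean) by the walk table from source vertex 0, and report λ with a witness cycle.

q=0: [0, -∞, -∞]
q=1: [-4, -17, 5]
q=2: [-8, 11, 1]
q=3: [0, 7, -3]
Optimal cycle mean attained by: cycle 0->2->1->0, total 5 + 6 + (-11), length 3.
Answer: λ = 0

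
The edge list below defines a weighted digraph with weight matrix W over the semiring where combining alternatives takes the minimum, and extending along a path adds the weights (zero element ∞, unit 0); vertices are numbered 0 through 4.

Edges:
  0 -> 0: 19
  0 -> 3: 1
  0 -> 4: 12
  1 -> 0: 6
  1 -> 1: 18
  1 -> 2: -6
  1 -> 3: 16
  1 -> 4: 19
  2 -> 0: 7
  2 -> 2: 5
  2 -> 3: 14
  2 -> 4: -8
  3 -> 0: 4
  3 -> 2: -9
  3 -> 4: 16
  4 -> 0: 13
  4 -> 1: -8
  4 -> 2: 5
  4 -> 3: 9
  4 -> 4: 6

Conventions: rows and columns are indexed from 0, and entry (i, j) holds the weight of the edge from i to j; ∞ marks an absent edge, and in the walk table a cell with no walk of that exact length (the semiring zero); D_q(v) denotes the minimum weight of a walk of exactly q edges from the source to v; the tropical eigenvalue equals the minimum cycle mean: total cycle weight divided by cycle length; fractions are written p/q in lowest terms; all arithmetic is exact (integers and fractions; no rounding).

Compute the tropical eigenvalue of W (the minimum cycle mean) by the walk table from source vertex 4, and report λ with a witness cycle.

q=0: [∞, ∞, ∞, ∞, 0]
q=1: [13, -8, 5, 9, 6]
q=2: [-2, -2, -14, 8, -3]
q=3: [-7, -11, -9, -1, -22]
q=4: [-9, -30, -17, -13, -17]
q=5: [-24, -25, -36, -14, -25]
Optimal cycle mean attained by: cycle 1->2->4->1, total (-6) + (-8) + (-8), length 3.
Answer: λ = -22/3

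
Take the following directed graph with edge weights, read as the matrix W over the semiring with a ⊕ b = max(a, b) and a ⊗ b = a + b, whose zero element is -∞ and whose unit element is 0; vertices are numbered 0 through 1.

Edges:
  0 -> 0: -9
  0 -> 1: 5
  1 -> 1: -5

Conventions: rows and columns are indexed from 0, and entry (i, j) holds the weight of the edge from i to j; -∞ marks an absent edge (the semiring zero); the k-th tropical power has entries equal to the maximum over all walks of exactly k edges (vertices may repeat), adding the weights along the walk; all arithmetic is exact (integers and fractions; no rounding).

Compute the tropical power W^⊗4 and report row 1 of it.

W^⊗2:
  [-18, 0]
  [-∞, -10]
W^⊗3:
  [-27, -5]
  [-∞, -15]
W^⊗4:
  [-36, -10]
  [-∞, -20]
Answer: row 1 of W^⊗4 = [-∞, -20]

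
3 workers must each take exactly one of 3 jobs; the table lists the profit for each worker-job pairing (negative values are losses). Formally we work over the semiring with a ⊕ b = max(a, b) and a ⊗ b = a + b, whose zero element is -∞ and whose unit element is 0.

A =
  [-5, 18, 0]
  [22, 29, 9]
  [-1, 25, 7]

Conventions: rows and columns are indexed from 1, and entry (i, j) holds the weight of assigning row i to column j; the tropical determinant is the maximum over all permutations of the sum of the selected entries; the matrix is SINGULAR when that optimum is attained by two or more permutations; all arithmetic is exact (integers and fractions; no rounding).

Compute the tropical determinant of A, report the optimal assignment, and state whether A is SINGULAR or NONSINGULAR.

σ = (1, 2, 3): (-5) + 29 + 7 = 31
σ = (1, 3, 2): (-5) + 9 + 25 = 29
σ = (2, 1, 3): 18 + 22 + 7 = 47
σ = (2, 3, 1): 18 + 9 + (-1) = 26
σ = (3, 1, 2): 0 + 22 + 25 = 47
σ = (3, 2, 1): 0 + 29 + (-1) = 28
Optimal value attained by: σ = (2, 1, 3).
Answer: det⊕(A) = 47; verdict: SINGULAR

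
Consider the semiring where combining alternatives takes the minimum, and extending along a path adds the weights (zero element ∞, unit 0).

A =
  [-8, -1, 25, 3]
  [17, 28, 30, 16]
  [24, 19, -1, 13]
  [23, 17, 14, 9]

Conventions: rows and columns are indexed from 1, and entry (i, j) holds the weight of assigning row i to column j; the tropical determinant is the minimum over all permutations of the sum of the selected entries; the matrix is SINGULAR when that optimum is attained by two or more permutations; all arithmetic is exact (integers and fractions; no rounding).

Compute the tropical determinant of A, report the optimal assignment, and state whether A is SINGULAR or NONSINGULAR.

σ = (1, 2, 3, 4): (-8) + 28 + (-1) + 9 = 28
σ = (1, 2, 4, 3): (-8) + 28 + 13 + 14 = 47
σ = (1, 3, 2, 4): (-8) + 30 + 19 + 9 = 50
σ = (1, 3, 4, 2): (-8) + 30 + 13 + 17 = 52
σ = (1, 4, 2, 3): (-8) + 16 + 19 + 14 = 41
σ = (1, 4, 3, 2): (-8) + 16 + (-1) + 17 = 24
σ = (2, 1, 3, 4): (-1) + 17 + (-1) + 9 = 24
σ = (2, 1, 4, 3): (-1) + 17 + 13 + 14 = 43
σ = (2, 3, 1, 4): (-1) + 30 + 24 + 9 = 62
σ = (2, 3, 4, 1): (-1) + 30 + 13 + 23 = 65
σ = (2, 4, 1, 3): (-1) + 16 + 24 + 14 = 53
σ = (2, 4, 3, 1): (-1) + 16 + (-1) + 23 = 37
σ = (3, 1, 2, 4): 25 + 17 + 19 + 9 = 70
σ = (3, 1, 4, 2): 25 + 17 + 13 + 17 = 72
σ = (3, 2, 1, 4): 25 + 28 + 24 + 9 = 86
σ = (3, 2, 4, 1): 25 + 28 + 13 + 23 = 89
σ = (3, 4, 1, 2): 25 + 16 + 24 + 17 = 82
σ = (3, 4, 2, 1): 25 + 16 + 19 + 23 = 83
σ = (4, 1, 2, 3): 3 + 17 + 19 + 14 = 53
σ = (4, 1, 3, 2): 3 + 17 + (-1) + 17 = 36
σ = (4, 2, 1, 3): 3 + 28 + 24 + 14 = 69
σ = (4, 2, 3, 1): 3 + 28 + (-1) + 23 = 53
σ = (4, 3, 1, 2): 3 + 30 + 24 + 17 = 74
σ = (4, 3, 2, 1): 3 + 30 + 19 + 23 = 75
Optimal value attained by: σ = (1, 4, 3, 2).
Answer: det⊕(A) = 24; verdict: SINGULAR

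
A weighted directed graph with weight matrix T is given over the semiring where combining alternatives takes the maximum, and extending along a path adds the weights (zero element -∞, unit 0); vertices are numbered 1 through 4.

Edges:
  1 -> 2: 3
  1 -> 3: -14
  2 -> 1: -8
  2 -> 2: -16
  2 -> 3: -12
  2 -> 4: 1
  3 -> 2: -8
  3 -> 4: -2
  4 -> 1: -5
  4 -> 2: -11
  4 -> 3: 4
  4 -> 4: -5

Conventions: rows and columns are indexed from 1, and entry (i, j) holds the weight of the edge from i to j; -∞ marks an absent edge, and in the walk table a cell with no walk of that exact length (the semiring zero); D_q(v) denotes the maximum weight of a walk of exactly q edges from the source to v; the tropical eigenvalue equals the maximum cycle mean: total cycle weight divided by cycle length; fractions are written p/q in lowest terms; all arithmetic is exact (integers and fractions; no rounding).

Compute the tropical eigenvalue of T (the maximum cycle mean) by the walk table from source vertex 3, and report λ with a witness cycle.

q=0: [-∞, -∞, 0, -∞]
q=1: [-∞, -8, -∞, -2]
q=2: [-7, -13, 2, -7]
q=3: [-12, -4, -3, 0]
q=4: [-5, -9, 4, -3]
Optimal cycle mean attained by: cycle 3->4->3, total (-2) + 4, length 2.
Answer: λ = 1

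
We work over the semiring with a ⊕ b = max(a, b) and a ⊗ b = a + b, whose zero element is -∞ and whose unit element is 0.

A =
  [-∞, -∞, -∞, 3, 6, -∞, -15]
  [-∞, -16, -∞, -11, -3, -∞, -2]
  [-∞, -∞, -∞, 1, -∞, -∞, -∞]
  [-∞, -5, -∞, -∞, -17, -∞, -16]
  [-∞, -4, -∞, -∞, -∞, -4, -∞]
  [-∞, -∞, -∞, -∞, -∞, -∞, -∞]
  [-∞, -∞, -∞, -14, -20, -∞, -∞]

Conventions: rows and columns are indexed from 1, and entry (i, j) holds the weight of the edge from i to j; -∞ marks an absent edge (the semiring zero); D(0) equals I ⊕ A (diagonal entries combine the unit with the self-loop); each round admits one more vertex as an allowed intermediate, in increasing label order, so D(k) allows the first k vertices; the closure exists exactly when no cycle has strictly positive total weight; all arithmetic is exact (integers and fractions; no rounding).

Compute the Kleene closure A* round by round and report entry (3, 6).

D(0):
  [0, -∞, -∞, 3, 6, -∞, -15]
  [-∞, 0, -∞, -11, -3, -∞, -2]
  [-∞, -∞, 0, 1, -∞, -∞, -∞]
  [-∞, -5, -∞, 0, -17, -∞, -16]
  [-∞, -4, -∞, -∞, 0, -4, -∞]
  [-∞, -∞, -∞, -∞, -∞, 0, -∞]
  [-∞, -∞, -∞, -14, -20, -∞, 0]
D(1):
  [0, -∞, -∞, 3, 6, -∞, -15]
  [-∞, 0, -∞, -11, -3, -∞, -2]
  [-∞, -∞, 0, 1, -∞, -∞, -∞]
  [-∞, -5, -∞, 0, -17, -∞, -16]
  [-∞, -4, -∞, -∞, 0, -4, -∞]
  [-∞, -∞, -∞, -∞, -∞, 0, -∞]
  [-∞, -∞, -∞, -14, -20, -∞, 0]
D(2):
  [0, -∞, -∞, 3, 6, -∞, -15]
  [-∞, 0, -∞, -11, -3, -∞, -2]
  [-∞, -∞, 0, 1, -∞, -∞, -∞]
  [-∞, -5, -∞, 0, -8, -∞, -7]
  [-∞, -4, -∞, -15, 0, -4, -6]
  [-∞, -∞, -∞, -∞, -∞, 0, -∞]
  [-∞, -∞, -∞, -14, -20, -∞, 0]
D(3):
  [0, -∞, -∞, 3, 6, -∞, -15]
  [-∞, 0, -∞, -11, -3, -∞, -2]
  [-∞, -∞, 0, 1, -∞, -∞, -∞]
  [-∞, -5, -∞, 0, -8, -∞, -7]
  [-∞, -4, -∞, -15, 0, -4, -6]
  [-∞, -∞, -∞, -∞, -∞, 0, -∞]
  [-∞, -∞, -∞, -14, -20, -∞, 0]
D(4):
  [0, -2, -∞, 3, 6, -∞, -4]
  [-∞, 0, -∞, -11, -3, -∞, -2]
  [-∞, -4, 0, 1, -7, -∞, -6]
  [-∞, -5, -∞, 0, -8, -∞, -7]
  [-∞, -4, -∞, -15, 0, -4, -6]
  [-∞, -∞, -∞, -∞, -∞, 0, -∞]
  [-∞, -19, -∞, -14, -20, -∞, 0]
D(5):
  [0, 2, -∞, 3, 6, 2, 0]
  [-∞, 0, -∞, -11, -3, -7, -2]
  [-∞, -4, 0, 1, -7, -11, -6]
  [-∞, -5, -∞, 0, -8, -12, -7]
  [-∞, -4, -∞, -15, 0, -4, -6]
  [-∞, -∞, -∞, -∞, -∞, 0, -∞]
  [-∞, -19, -∞, -14, -20, -24, 0]
D(6):
  [0, 2, -∞, 3, 6, 2, 0]
  [-∞, 0, -∞, -11, -3, -7, -2]
  [-∞, -4, 0, 1, -7, -11, -6]
  [-∞, -5, -∞, 0, -8, -12, -7]
  [-∞, -4, -∞, -15, 0, -4, -6]
  [-∞, -∞, -∞, -∞, -∞, 0, -∞]
  [-∞, -19, -∞, -14, -20, -24, 0]
D(7):
  [0, 2, -∞, 3, 6, 2, 0]
  [-∞, 0, -∞, -11, -3, -7, -2]
  [-∞, -4, 0, 1, -7, -11, -6]
  [-∞, -5, -∞, 0, -8, -12, -7]
  [-∞, -4, -∞, -15, 0, -4, -6]
  [-∞, -∞, -∞, -∞, -∞, 0, -∞]
  [-∞, -19, -∞, -14, -20, -24, 0]
Answer: A*[3][6] = -11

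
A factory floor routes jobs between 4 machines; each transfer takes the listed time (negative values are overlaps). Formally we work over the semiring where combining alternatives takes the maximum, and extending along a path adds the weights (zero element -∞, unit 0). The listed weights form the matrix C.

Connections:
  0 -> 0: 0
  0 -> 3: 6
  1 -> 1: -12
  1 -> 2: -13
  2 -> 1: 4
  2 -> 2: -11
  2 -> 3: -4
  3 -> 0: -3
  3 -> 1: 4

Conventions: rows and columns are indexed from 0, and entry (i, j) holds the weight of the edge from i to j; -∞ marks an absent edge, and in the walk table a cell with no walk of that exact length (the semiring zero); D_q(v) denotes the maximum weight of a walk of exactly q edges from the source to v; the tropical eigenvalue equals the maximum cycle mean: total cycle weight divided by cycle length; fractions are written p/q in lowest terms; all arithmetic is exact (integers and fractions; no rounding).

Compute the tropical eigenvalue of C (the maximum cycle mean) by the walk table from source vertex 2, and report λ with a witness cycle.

q=0: [-∞, -∞, 0, -∞]
q=1: [-∞, 4, -11, -4]
q=2: [-7, 0, -9, -15]
q=3: [-7, -5, -13, -1]
q=4: [-4, 3, -18, -1]
Optimal cycle mean attained by: cycle 0->3->0, total 6 + (-3), length 2.
Answer: λ = 3/2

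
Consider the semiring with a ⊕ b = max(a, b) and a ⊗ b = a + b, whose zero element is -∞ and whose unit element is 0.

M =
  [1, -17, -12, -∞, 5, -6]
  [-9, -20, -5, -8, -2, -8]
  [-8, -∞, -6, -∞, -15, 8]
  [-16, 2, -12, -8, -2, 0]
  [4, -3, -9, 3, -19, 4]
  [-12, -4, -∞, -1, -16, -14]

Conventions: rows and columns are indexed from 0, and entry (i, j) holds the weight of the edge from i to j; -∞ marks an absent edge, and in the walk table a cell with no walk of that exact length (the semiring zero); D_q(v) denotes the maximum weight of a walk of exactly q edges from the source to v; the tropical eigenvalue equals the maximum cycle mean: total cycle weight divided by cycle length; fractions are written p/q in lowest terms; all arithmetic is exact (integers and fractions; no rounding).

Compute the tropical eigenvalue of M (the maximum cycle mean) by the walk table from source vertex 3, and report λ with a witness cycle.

q=0: [-∞, -∞, -∞, 0, -∞, -∞]
q=1: [-16, 2, -12, -8, -2, 0]
q=2: [2, -4, -3, 1, 0, 2]
q=3: [4, 3, -9, 3, 7, 5]
q=4: [11, 5, -2, 10, 9, 11]
q=5: [13, 12, 0, 12, 16, 13]
q=6: [20, 14, 7, 19, 18, 20]
Optimal cycle mean attained by: cycle 0->4->0, total 5 + 4, length 2.
Answer: λ = 9/2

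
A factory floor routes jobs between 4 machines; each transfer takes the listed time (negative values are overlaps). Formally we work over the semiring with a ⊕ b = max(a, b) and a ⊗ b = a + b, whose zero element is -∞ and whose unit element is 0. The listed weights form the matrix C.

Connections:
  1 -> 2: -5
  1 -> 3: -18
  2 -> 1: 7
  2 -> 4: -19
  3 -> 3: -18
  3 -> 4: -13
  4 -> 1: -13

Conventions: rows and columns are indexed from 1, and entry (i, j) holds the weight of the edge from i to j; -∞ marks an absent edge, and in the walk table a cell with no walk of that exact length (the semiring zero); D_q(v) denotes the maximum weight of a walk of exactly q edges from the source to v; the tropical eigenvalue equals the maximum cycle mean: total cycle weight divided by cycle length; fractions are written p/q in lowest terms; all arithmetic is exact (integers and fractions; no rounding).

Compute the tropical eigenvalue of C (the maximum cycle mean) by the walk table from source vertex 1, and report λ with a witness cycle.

q=0: [0, -∞, -∞, -∞]
q=1: [-∞, -5, -18, -∞]
q=2: [2, -∞, -36, -24]
q=3: [-37, -3, -16, -49]
q=4: [4, -42, -34, -22]
Optimal cycle mean attained by: cycle 1->2->1, total (-5) + 7, length 2.
Answer: λ = 1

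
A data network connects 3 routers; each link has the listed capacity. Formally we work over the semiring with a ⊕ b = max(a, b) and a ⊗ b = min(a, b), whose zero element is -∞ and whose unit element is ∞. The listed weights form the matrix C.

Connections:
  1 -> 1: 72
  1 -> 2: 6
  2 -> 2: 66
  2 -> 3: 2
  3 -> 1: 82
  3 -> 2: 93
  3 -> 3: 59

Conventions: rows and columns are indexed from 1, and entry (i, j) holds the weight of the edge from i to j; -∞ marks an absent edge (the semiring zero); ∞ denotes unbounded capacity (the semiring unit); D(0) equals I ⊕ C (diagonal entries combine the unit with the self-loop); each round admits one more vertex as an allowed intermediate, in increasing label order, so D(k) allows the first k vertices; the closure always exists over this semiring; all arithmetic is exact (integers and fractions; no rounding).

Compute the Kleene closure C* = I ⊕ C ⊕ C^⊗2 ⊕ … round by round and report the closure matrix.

D(0):
  [∞, 6, -∞]
  [-∞, ∞, 2]
  [82, 93, ∞]
D(1):
  [∞, 6, -∞]
  [-∞, ∞, 2]
  [82, 93, ∞]
D(2):
  [∞, 6, 2]
  [-∞, ∞, 2]
  [82, 93, ∞]
D(3):
  [∞, 6, 2]
  [2, ∞, 2]
  [82, 93, ∞]
Answer: C* = [[∞, 6, 2], [2, ∞, 2], [82, 93, ∞]]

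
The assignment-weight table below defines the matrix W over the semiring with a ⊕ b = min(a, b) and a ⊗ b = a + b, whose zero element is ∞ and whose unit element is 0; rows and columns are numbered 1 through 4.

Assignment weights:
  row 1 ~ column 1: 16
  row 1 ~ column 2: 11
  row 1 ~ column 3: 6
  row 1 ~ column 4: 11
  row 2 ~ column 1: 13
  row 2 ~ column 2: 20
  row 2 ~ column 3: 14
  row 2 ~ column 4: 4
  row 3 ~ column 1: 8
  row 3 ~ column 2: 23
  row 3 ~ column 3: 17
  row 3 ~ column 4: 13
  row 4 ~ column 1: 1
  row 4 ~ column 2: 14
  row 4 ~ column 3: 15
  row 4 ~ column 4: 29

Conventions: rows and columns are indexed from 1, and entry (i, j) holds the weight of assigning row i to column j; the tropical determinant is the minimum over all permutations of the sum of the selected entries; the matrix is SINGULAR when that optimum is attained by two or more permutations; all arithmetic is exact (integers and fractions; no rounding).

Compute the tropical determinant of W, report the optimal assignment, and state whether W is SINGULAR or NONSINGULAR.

σ = (1, 2, 3, 4): 16 + 20 + 17 + 29 = 82
σ = (1, 2, 4, 3): 16 + 20 + 13 + 15 = 64
σ = (1, 3, 2, 4): 16 + 14 + 23 + 29 = 82
σ = (1, 3, 4, 2): 16 + 14 + 13 + 14 = 57
σ = (1, 4, 2, 3): 16 + 4 + 23 + 15 = 58
σ = (1, 4, 3, 2): 16 + 4 + 17 + 14 = 51
σ = (2, 1, 3, 4): 11 + 13 + 17 + 29 = 70
σ = (2, 1, 4, 3): 11 + 13 + 13 + 15 = 52
σ = (2, 3, 1, 4): 11 + 14 + 8 + 29 = 62
σ = (2, 3, 4, 1): 11 + 14 + 13 + 1 = 39
σ = (2, 4, 1, 3): 11 + 4 + 8 + 15 = 38
σ = (2, 4, 3, 1): 11 + 4 + 17 + 1 = 33
σ = (3, 1, 2, 4): 6 + 13 + 23 + 29 = 71
σ = (3, 1, 4, 2): 6 + 13 + 13 + 14 = 46
σ = (3, 2, 1, 4): 6 + 20 + 8 + 29 = 63
σ = (3, 2, 4, 1): 6 + 20 + 13 + 1 = 40
σ = (3, 4, 1, 2): 6 + 4 + 8 + 14 = 32
σ = (3, 4, 2, 1): 6 + 4 + 23 + 1 = 34
σ = (4, 1, 2, 3): 11 + 13 + 23 + 15 = 62
σ = (4, 1, 3, 2): 11 + 13 + 17 + 14 = 55
σ = (4, 2, 1, 3): 11 + 20 + 8 + 15 = 54
σ = (4, 2, 3, 1): 11 + 20 + 17 + 1 = 49
σ = (4, 3, 1, 2): 11 + 14 + 8 + 14 = 47
σ = (4, 3, 2, 1): 11 + 14 + 23 + 1 = 49
Optimal value attained by: σ = (3, 4, 1, 2).
Answer: det⊕(W) = 32; verdict: NONSINGULAR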